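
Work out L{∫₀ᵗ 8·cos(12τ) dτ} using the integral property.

L{∫₀ᵗ f(τ)dτ} = F(s)/s with F(s) = 8s/(s² + 144), so the result is (8s/(s² + 144))/s = 8/(s² + 144)

Final answer: 8/(s² + 144)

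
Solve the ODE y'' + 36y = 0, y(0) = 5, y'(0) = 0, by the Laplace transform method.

L{y''} + 36L{y} = 0. s²Y - 5s - 0 + 36Y = 0. Y(s² + 36) = 5s. Y = (5s)/(s² + 36). Inverting: y(t) = 5cos(6t)

Final answer: y(t) = 5cos(6t)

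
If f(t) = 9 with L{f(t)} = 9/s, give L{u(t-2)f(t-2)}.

Time shift theorem: L{u(t-a)f(t-a)} = e^(-as)F(s). Here a=2, F(s) = 9/s, so L{u(t-2)f(t-2)} = e^(-2s)·9/s

Final answer: e^(-2s)·9/s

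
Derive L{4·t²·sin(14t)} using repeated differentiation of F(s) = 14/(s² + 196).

F(s) = 14/(s² + 196). F'(s) = -28s/(s² + 196)². F''(s) = -28(196 - 3s²)/(s² + 196)³ = (84s² - 5488)/(s² + 196)³. So L{t²·sin(14t)} = (-1)² F''(s) = (84s² - 5488)/(s² + 196)³. Then L{4·t²·sin(14t)} = 4·(84s² - 5488)/(s² + 196)³ = (336s² - 21952)/(s² + 196)³

Final answer: (336s² - 21952)/(s² + 196)³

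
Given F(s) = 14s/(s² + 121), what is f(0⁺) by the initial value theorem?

f(0⁺) = lim_{s→∞} s·14s/(s² + 121) = lim_{s→∞} 14s²/(s² + 121) = 14

Final answer: 14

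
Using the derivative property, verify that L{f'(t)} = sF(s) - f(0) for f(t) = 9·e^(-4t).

f'(t) = -36e^(-4t). Direct: L{f'(t)} = -36/(s+4). Property: s·9/(s+4) - 9 = (9s - 9(s+4))/(s+4) = -36/(s+4). ✓

Final answer: -36/(s+4)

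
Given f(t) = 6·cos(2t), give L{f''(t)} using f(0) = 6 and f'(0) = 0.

F(s) = 6s/(s² + 4). L{f''(t)} = s²F(s) - sf(0) - f'(0) = 6s³/(s² + 4) - 6s = (6s³ - 6s(s² + 4))/(s² + 4) = -24s/(s² + 4)

Final answer: -24s/(s² + 4)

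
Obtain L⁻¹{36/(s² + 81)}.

This is the form c·a/(s² + a²) with a = 9, c = 4. L⁻¹ = 4·sin(9t)

Final answer: 4·sin(9t)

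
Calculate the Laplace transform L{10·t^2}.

L{t^n} = n!/s^(n+1), so L{t^2} = 2/s^3. Then L{10·t^2} = 10·2/s^3 = 20/s^3

Final answer: 20/s^3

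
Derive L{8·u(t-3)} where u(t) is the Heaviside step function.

L{u(t-a)} = e^(-as)/s. Here a=3, so L{u(t-3)} = e^(-3s)/s, and L{8·u(t-3)} = 8·e^(-3s)/s

Final answer: 8·e^(-3s)/s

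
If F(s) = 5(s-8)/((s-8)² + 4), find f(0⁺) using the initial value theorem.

f(0⁺) = lim_{s→∞} sF(s) = lim_{s→∞} 5s(s-8)/((s-8)² + 4) = 5

Final answer: 5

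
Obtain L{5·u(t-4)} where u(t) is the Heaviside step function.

L{u(t-a)} = e^(-as)/s. Here a=4, so L{u(t-4)} = e^(-4s)/s, and L{5·u(t-4)} = 5·e^(-4s)/s

Final answer: 5·e^(-4s)/s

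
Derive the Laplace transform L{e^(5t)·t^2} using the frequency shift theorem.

L{e^(at)·t^n} = n!/(s-a)^(n+1), so L{e^(5t)·t^2} = 2/(s-5)^3

Final answer: 2/(s-5)^3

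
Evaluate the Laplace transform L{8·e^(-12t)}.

L{e^(at)} = 1/(s-a), so L{e^(-12t)} = 1/(s+12). Then L{8·e^(-12t)} = 8/(s+12)

Final answer: 8/(s+12)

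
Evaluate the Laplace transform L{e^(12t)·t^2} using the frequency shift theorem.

L{e^(at)·t^n} = n!/(s-a)^(n+1), so L{e^(12t)·t^2} = 2/(s-12)^3

Final answer: 2/(s-12)^3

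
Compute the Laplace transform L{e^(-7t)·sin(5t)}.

L{e^(at)·sin(ωt)} = ω/((s-a)² + ω²), so L{e^(-7t)·sin(5t)} = 5/((s+7)² + 25)

Final answer: 5/((s+7)² + 25)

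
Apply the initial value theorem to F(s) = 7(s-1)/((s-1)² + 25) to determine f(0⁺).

f(0⁺) = lim_{s→∞} sF(s) = lim_{s→∞} 7s(s-1)/((s-1)² + 25) = 7

Final answer: 7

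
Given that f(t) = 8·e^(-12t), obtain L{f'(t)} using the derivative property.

f(0) = 8, F(s) = 8/(s+12). L{f'(t)} = s·F(s) - f(0) = 8s/(s+12) - 8 = (8s - 8(s+12))/(s+12) = -96/(s+12)

Final answer: -96/(s+12)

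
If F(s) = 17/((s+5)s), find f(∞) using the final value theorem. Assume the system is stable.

f(∞) = lim_{s→0} sF(s) = lim_{s→0} 17/(s+5) = 17/5

Final answer: 17/5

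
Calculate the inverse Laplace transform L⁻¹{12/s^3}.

L⁻¹{n!/s^(n+1)} = t^n with n=2. So L⁻¹{2/s^3} = t^2, and L⁻¹{12/s^3} = (12/2)·t^2 = 6·t^2

Final answer: 6·t^2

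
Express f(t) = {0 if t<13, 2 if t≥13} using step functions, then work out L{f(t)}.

f(t) = 2·u(t-13). L{u(t-13)} = e^(-13s)/s, so L{f(t)} = 2·e^(-13s)/s

Final answer: 2·e^(-13s)/s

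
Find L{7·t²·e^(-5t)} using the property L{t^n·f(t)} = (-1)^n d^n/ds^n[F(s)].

L{e^(-5t)} = 1/(s+5). d/ds[1/(s+5)] = -1/(s+5)². d²/ds²[1/(s+5)] = 2/(s+5)³. So L{t²·e^(-5t)} = (-1)² · 2/(s+5)³ = 2/(s+5)³. Then L{7·t²·e^(-5t)} = 7·2/(s+5)³ = 14/(s+5)³

Final answer: 14/(s+5)³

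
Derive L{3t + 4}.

L{3t + 4} = 3·L{t} + 4·L{1} = 3/s² + 4/s

Final answer: 3/s² + 4/s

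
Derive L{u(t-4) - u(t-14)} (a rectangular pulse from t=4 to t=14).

L{u(t-a)} = e^(-as)/s. L{u(t-4) - u(t-14)} = (e^(-4s) - e^(-14s))/s

Final answer: (e^(-4s) - e^(-14s))/s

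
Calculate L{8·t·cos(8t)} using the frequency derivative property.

L{cos(8t)} = s/(s² + 64). Derivative: d/ds[s/(s² + 64)] = [(s² + 64) - s·2s]/(s² + 64)² = (64 - s²)/(s² + 64)². So L{t·cos(8t)} = -F'(s) = (s² - 64)/(s² + 64)². Then L{8·t·cos(8t)} = 8·(s² - 64)/(s² + 64)²

Final answer: 8·(s² - 64)/(s² + 64)²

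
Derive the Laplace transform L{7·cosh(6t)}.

L{cosh(ωt)} = s/(s² - ω²), so L{cosh(6t)} = s/(s² - 36). Then L{7·cosh(6t)} = 7·s/(s² - 36) = 7s/(s² - 36)

Final answer: 7s/(s² - 36)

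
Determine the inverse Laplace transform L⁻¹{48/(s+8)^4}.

L⁻¹{n!/(s-a)^(n+1)} = t^n·e^(at) with n=3, a=-8. So L⁻¹{6/(s+8)^4} = t^3·e^(-8t), and L⁻¹{48/(s+8)^4} = (48/6)·t^3·e^(-8t) = 8·t^3·e^(-8t)

Final answer: 8·t^3·e^(-8t)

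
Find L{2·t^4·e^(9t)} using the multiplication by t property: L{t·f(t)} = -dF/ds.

Using L{t^n·e^(at)} = n!/(s-a)^(n+1), L{t^4·e^(9t)} = 24/(s-9)^5, so L{2·t^4·e^(9t)} = 2·24/(s-9)^5 = 48/(s-9)^5

Final answer: 48/(s-9)^5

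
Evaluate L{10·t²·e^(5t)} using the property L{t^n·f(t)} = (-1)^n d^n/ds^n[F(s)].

L{e^(5t)} = 1/(s-5). d/ds[1/(s-5)] = -1/(s-5)². d²/ds²[1/(s-5)] = 2/(s-5)³. So L{t²·e^(5t)} = (-1)² · 2/(s-5)³ = 2/(s-5)³. Then L{10·t²·e^(5t)} = 10·2/(s-5)³ = 20/(s-5)³

Final answer: 20/(s-5)³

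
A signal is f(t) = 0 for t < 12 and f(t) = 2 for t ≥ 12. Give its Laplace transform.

f(t) = 2·u(t-12). L{u(t-12)} = e^(-12s)/s, so L{f(t)} = 2·e^(-12s)/s

Final answer: 2·e^(-12s)/s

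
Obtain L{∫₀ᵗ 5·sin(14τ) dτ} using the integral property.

L{∫₀ᵗ f(τ)dτ} = F(s)/s with F(s) = 70/(s² + 196), so the result is (70/(s² + 196))/s = 70/(s(s² + 196))

Final answer: 70/(s(s² + 196))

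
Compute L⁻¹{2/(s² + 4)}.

This is the form c·a/(s² + a²) with a = 2. L⁻¹ = sin(2t)

Final answer: sin(2t)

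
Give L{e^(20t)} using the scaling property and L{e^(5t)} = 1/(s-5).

Using L{f(at)} = (1/a)F(s/a) with a=4 and f(t) = e^(5t): L{e^(20t)} = (1/4) · 1/((s/4)-5) = (1/4) · 4/(s-20) = 1/(s-20)

Final answer: 1/(s-20)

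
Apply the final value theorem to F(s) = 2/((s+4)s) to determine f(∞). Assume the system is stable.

f(∞) = lim_{s→0} sF(s) = lim_{s→0} 2/(s+4) = 1/2

Final answer: 1/2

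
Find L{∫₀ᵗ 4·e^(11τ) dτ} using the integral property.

L{∫₀ᵗ f(τ)dτ} = F(s)/s with F(s) = 4/(s-11), so L{∫₀ᵗ 4·e^(11τ) dτ} = 4/(s(s-11))

Final answer: 4/(s(s-11))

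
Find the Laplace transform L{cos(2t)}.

L{cos(ωt)} = s/(s² + ω²), so L{cos(2t)} = s/(s² + 4)

Final answer: s/(s² + 4)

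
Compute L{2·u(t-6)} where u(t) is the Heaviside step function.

L{u(t-a)} = e^(-as)/s. Here a=6, so L{u(t-6)} = e^(-6s)/s, and L{2·u(t-6)} = 2·e^(-6s)/s

Final answer: 2·e^(-6s)/s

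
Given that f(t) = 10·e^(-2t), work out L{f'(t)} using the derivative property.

f(0) = 10, F(s) = 10/(s+2). L{f'(t)} = s·F(s) - f(0) = 10s/(s+2) - 10 = (10s - 10(s+2))/(s+2) = -20/(s+2)

Final answer: -20/(s+2)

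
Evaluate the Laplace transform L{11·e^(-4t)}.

L{e^(at)} = 1/(s-a), so L{e^(-4t)} = 1/(s+4). Then L{11·e^(-4t)} = 11/(s+4)

Final answer: 11/(s+4)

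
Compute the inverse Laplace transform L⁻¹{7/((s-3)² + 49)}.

Using frequency shift, L⁻¹{7/((s-3)² + 49)} = e^(3t)·sin(7t)

Final answer: e^(3t)·sin(7t)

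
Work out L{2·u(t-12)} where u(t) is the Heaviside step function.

L{u(t-a)} = e^(-as)/s. Here a=12, so L{u(t-12)} = e^(-12s)/s, and L{2·u(t-12)} = 2·e^(-12s)/s

Final answer: 2·e^(-12s)/s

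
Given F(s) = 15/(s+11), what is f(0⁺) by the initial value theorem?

f(0⁺) = lim_{s→∞} s·15/(s+11) = lim_{s→∞} 15s/(s+11) = 15

Final answer: 15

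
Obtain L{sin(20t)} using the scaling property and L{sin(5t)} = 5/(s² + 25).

Using L{f(at)} = (1/a)F(s/a) with a=4: L{sin(20t)} = (1/4) · 5/((s/4)² + 25) = (1/4) · 5·16/(s² + 400) = 20/(s² + 400)

Final answer: 20/(s² + 400)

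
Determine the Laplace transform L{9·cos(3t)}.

L{cos(ωt)} = s/(s² + ω²), so L{cos(3t)} = s/(s² + 9). Then L{9·cos(3t)} = 9·s/(s² + 9) = 9s/(s² + 9)

Final answer: 9s/(s² + 9)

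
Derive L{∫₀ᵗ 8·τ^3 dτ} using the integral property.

L{∫₀ᵗ f(τ)dτ} = F(s)/s with f(t) = 8t^3. F(s) = 48/s^4, so L{∫₀ᵗ 8·τ^3 dτ} = (48/s^4)/s = 48/s^5. (Check: ∫₀ᵗ 8·τ^3 dτ = 8t^4/4.)

Final answer: 48/s^5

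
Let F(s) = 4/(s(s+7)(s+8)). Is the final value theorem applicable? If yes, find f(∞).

Poles of sF(s) = 4/((s+7)(s+8)) are at s = -7 and s = -8, both in the left half-plane. Theorem applies. f(∞) = lim_{s→0} sF(s) = 4/(7·8) = 1/14

Final answer: 1/14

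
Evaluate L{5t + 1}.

L{5t + 1} = 5·L{t} + L{1} = 5/s² + 1/s

Final answer: 5/s² + 1/s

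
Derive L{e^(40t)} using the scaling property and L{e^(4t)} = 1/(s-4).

Using L{f(at)} = (1/a)F(s/a) with a=10 and f(t) = e^(4t): L{e^(40t)} = (1/10) · 1/((s/10)-4) = (1/10) · 10/(s-40) = 1/(s-40)

Final answer: 1/(s-40)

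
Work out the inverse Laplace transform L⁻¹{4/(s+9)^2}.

L⁻¹{n!/(s-a)^(n+1)} = t^n·e^(at) with n=1, a=-9. So L⁻¹{1/(s+9)^2} = t·e^(-9t), and L⁻¹{4/(s+9)^2} = (4/1)·t·e^(-9t) = 4·t·e^(-9t)

Final answer: 4·t·e^(-9t)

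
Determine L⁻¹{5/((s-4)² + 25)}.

Form: b/((s-a)² + b²) → e^(at)sin(bt). With a=4, b=5

Final answer: e^(4t)·sin(5t)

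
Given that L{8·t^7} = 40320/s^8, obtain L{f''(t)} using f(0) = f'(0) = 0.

L{f''(t)} = s²F(s) - sf(0) - f'(0) = s²·40320/s^8 - 0 - 0 = 40320/s^6

Final answer: 40320/s^6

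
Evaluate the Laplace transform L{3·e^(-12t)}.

L{e^(at)} = 1/(s-a), so L{e^(-12t)} = 1/(s+12). Then L{3·e^(-12t)} = 3/(s+12)

Final answer: 3/(s+12)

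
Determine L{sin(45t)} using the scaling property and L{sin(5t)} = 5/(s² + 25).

Using L{f(at)} = (1/a)F(s/a) with a=9: L{sin(45t)} = (1/9) · 5/((s/9)² + 25) = (1/9) · 5·81/(s² + 2025) = 45/(s² + 2025)

Final answer: 45/(s² + 2025)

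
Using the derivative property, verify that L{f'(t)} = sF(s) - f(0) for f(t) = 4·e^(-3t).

f'(t) = -12e^(-3t). Direct: L{f'(t)} = -12/(s+3). Property: s·4/(s+3) - 4 = (4s - 4(s+3))/(s+3) = -12/(s+3). ✓

Final answer: -12/(s+3)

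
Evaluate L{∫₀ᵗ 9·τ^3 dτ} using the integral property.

L{∫₀ᵗ f(τ)dτ} = F(s)/s with f(t) = 9t^3. F(s) = 54/s^4, so L{∫₀ᵗ 9·τ^3 dτ} = (54/s^4)/s = 54/s^5. (Check: ∫₀ᵗ 9·τ^3 dτ = 9t^4/4.)

Final answer: 54/s^5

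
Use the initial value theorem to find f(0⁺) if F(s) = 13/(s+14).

f(0⁺) = lim_{s→∞} s·13/(s+14) = lim_{s→∞} 13s/(s+14) = 13

Final answer: 13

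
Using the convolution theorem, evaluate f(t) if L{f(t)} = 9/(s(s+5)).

9/(s(s+5)) = (9/s)·(1/(s+5)) = L{9}·L{e^(-5t)}. By convolution, f(t) = 9*e^(-5t) = ∫₀ᵗ 9·e^(-5τ) dτ = 9·(1 - e^(-5t))/5

Final answer: 9·(1 - e^(-5t))/5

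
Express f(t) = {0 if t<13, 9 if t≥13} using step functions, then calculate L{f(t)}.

f(t) = 9·u(t-13). L{u(t-13)} = e^(-13s)/s, so L{f(t)} = 9·e^(-13s)/s

Final answer: 9·e^(-13s)/s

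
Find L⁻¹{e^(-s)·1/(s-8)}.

L⁻¹{1/(s-8)} = e^(8t). By the time shift theorem, L⁻¹{e^(-as)F(s)} = u(t-a)f(t-a) with a=1, so L⁻¹{e^(-s)·1/(s-8)} = u(t-1)·e^(8(t-1))

Final answer: u(t-1)·e^(8(t-1))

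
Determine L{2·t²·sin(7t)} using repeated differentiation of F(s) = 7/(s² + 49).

F(s) = 7/(s² + 49). F'(s) = -14s/(s² + 49)². F''(s) = -14(49 - 3s²)/(s² + 49)³ = (42s² - 686)/(s² + 49)³. So L{t²·sin(7t)} = (-1)² F''(s) = (42s² - 686)/(s² + 49)³. Then L{2·t²·sin(7t)} = 2·(42s² - 686)/(s² + 49)³ = (84s² - 1372)/(s² + 49)³

Final answer: (84s² - 1372)/(s² + 49)³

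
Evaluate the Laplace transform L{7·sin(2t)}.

L{sin(ωt)} = ω/(s² + ω²), so L{sin(2t)} = 2/(s² + 4). Then L{7·sin(2t)} = 7·2/(s² + 4) = 14/(s² + 4)

Final answer: 14/(s² + 4)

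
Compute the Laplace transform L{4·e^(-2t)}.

L{e^(at)} = 1/(s-a), so L{e^(-2t)} = 1/(s+2). Then L{4·e^(-2t)} = 4/(s+2)

Final answer: 4/(s+2)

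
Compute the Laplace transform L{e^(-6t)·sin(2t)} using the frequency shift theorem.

Frequency shift: L{e^(at)f(t)} = F(s-a). L{e^(-6t)·sin(2t)} = 2/((s+6)² + 4)

Final answer: 2/((s+6)² + 4)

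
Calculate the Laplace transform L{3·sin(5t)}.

L{sin(ωt)} = ω/(s² + ω²), so L{sin(5t)} = 5/(s² + 25). Then L{3·sin(5t)} = 3·5/(s² + 25) = 15/(s² + 25)

Final answer: 15/(s² + 25)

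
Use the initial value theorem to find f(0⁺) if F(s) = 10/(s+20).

f(0⁺) = lim_{s→∞} s·10/(s+20) = lim_{s→∞} 10s/(s+20) = 10

Final answer: 10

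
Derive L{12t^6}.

L{t^n} = n!/s^(n+1). So L{12t^6} = 12·6!/s^7 = 8640/s^7

Final answer: 8640/s^7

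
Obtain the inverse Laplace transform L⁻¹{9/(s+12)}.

L⁻¹{1/(s-a)} = e^(at), so L⁻¹{1/(s+12)} = e^(-12t), and L⁻¹{9/(s+12)} = 9·e^(-12t)

Final answer: 9·e^(-12t)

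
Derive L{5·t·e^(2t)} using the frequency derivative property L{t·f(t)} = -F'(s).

L{e^(2t)} = 1/(s-2). By frequency derivative: L{t·e^(2t)} = -d/ds[1/(s-2)] = -(-1)/(s-2)² = 1/(s-2)². Then L{5·t·e^(2t)} = 5·1/(s-2)² = 5/(s-2)²

Final answer: 5/(s-2)²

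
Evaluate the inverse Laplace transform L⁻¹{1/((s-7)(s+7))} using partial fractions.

Decompose: A/(s-7) + B/(s+7). A = 1/14, B = -1/14. f(t) = (e^(7t) - e^(-7t))/14

Final answer: (e^(7t) - e^(-7t))/14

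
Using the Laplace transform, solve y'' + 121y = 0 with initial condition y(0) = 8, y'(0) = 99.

L{y''} + 121L{y} = 0. s²Y - 8s - 99 + 121Y = 0. Y(s² + 121) = 8s + 99. Y = (8s + 99)/(s² + 121). Inverting: y(t) = 8cos(11t) + 9sin(11t)

Final answer: y(t) = 8cos(11t) + 9sin(11t)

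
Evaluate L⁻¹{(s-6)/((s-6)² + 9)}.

Using frequency shift: L⁻¹{(s-a)/((s-a)² + b²)} = e^(at)cos(bt). Here a=6, b=3

Final answer: e^(6t)·cos(3t)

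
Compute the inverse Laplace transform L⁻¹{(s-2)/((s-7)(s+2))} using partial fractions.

Using partial fractions, f(t) = (5e^(7t) + 4e^(-2t))/9

Final answer: (5e^(7t) + 4e^(-2t))/9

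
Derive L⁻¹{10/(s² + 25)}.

This is the form c·a/(s² + a²) with a = 5, c = 2. L⁻¹ = 2·sin(5t)

Final answer: 2·sin(5t)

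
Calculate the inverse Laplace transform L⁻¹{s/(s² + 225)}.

L⁻¹{s/(s² + 225)} = cos(15t)

Final answer: cos(15t)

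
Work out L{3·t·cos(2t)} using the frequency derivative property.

L{cos(2t)} = s/(s² + 4). Derivative: d/ds[s/(s² + 4)] = [(s² + 4) - s·2s]/(s² + 4)² = (4 - s²)/(s² + 4)². So L{t·cos(2t)} = -F'(s) = (s² - 4)/(s² + 4)². Then L{3·t·cos(2t)} = 3·(s² - 4)/(s² + 4)²

Final answer: 3·(s² - 4)/(s² + 4)²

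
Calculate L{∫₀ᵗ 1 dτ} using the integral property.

L{∫₀ᵗ f(τ)dτ} = F(s)/s with f(t) = 1. F(s) = 1/s, so L{∫₀ᵗ 1 dτ} = (1/s)/s = 1/s². (Check: ∫₀ᵗ 1 dτ = t.)

Final answer: 1/s²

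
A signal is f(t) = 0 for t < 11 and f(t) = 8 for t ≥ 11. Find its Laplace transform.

f(t) = 8·u(t-11). L{u(t-11)} = e^(-11s)/s, so L{f(t)} = 8·e^(-11s)/s

Final answer: 8·e^(-11s)/s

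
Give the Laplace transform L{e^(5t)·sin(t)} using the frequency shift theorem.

Frequency shift: L{e^(at)f(t)} = F(s-a). L{e^(5t)·sin(t)} = 1/((s-5)² + 1)

Final answer: 1/((s-5)² + 1)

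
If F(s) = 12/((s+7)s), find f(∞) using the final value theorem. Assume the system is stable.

f(∞) = lim_{s→0} sF(s) = lim_{s→0} 12/(s+7) = 12/7

Final answer: 12/7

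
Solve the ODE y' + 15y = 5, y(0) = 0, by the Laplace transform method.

sY + 15Y = 5/s. Y = 5/(s(s+15)). Partial fractions: Y = 1/3/s - 1/3/(s+15)

Final answer: y(t) = 1/3(1 - e^(-15t))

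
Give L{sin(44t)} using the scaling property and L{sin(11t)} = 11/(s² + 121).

Using L{f(at)} = (1/a)F(s/a) with a=4: L{sin(44t)} = (1/4) · 11/((s/4)² + 121) = (1/4) · 11·16/(s² + 1936) = 44/(s² + 1936)

Final answer: 44/(s² + 1936)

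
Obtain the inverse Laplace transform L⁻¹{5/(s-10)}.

L⁻¹{1/(s-a)} = e^(at), so L⁻¹{1/(s-10)} = e^(10t), and L⁻¹{5/(s-10)} = 5·e^(10t)

Final answer: 5·e^(10t)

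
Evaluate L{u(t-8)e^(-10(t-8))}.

u(t-a)f(t-a) with f(t)=e^(-10t). L{e^(-10t)} = 1/(s+10). By time shift: e^(-8s)/(s+10)

Final answer: e^(-8s)/(s+10)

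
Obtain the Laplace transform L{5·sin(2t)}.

L{sin(ωt)} = ω/(s² + ω²), so L{sin(2t)} = 2/(s² + 4). Then L{5·sin(2t)} = 5·2/(s² + 4) = 10/(s² + 4)

Final answer: 10/(s² + 4)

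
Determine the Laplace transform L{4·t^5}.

L{t^n} = n!/s^(n+1), so L{t^5} = 120/s^6. Then L{4·t^5} = 4·120/s^6 = 480/s^6

Final answer: 480/s^6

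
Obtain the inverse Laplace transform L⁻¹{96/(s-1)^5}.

L⁻¹{n!/(s-a)^(n+1)} = t^n·e^(at) with n=4, a=1. So L⁻¹{24/(s-1)^5} = t^4·e^t, and L⁻¹{96/(s-1)^5} = (96/24)·t^4·e^t = 4·t^4·e^t

Final answer: 4·t^4·e^t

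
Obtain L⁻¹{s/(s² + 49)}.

This is the form c·s/(s² + a²) with a = 7. L⁻¹ = cos(7t)

Final answer: cos(7t)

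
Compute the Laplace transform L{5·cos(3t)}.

L{cos(ωt)} = s/(s² + ω²), so L{cos(3t)} = s/(s² + 9). Then L{5·cos(3t)} = 5·s/(s² + 9) = 5s/(s² + 9)

Final answer: 5s/(s² + 9)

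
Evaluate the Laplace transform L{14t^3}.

L{14t^3} = 14 · L{t^3} = 14 · 6/s^4 = 84/s^4

Final answer: 84/s^4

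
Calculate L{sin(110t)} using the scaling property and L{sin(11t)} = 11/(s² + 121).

Using L{f(at)} = (1/a)F(s/a) with a=10: L{sin(110t)} = (1/10) · 11/((s/10)² + 121) = (1/10) · 11·100/(s² + 12100) = 110/(s² + 12100)

Final answer: 110/(s² + 12100)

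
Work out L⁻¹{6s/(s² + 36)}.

This is the form c·s/(s² + a²) with a = 6, c = 6. L⁻¹ = 6·cos(6t)

Final answer: 6·cos(6t)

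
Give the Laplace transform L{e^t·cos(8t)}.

L{e^(at)·cos(ωt)} = (s-a)/((s-a)² + ω²), so L{e^t·cos(8t)} = (s-1)/((s-1)² + 64)

Final answer: (s-1)/((s-1)² + 64)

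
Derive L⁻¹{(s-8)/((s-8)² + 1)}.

Using frequency shift: L⁻¹{(s-a)/((s-a)² + b²)} = e^(at)cos(bt). Here a=8, b=1

Final answer: e^(8t)·cos(t)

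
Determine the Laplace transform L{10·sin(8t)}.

L{sin(ωt)} = ω/(s² + ω²), so L{sin(8t)} = 8/(s² + 64). Then L{10·sin(8t)} = 10·8/(s² + 64) = 80/(s² + 64)

Final answer: 80/(s² + 64)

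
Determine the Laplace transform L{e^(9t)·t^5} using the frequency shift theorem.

L{e^(at)·t^n} = n!/(s-a)^(n+1), so L{e^(9t)·t^5} = 120/(s-9)^6

Final answer: 120/(s-9)^6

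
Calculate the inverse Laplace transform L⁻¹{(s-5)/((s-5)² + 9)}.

Using frequency shift, L⁻¹{(s-5)/((s-5)² + 9)} = e^(5t)·cos(3t)

Final answer: e^(5t)·cos(3t)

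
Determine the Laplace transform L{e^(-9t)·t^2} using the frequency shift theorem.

L{e^(at)·t^n} = n!/(s-a)^(n+1), so L{e^(-9t)·t^2} = 2/(s+9)^3

Final answer: 2/(s+9)^3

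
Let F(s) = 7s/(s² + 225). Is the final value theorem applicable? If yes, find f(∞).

The final value theorem requires all poles of sF(s) in the left half-plane. sF(s) = 7s²/(s² + 225) has poles at s = ±15i (imaginary axis). Theorem does NOT apply (oscillatory system).

Final answer: Not applicable (oscillatory)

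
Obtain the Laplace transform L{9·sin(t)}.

L{sin(ωt)} = ω/(s² + ω²), so L{sin(t)} = 1/(s² + 1). Then L{9·sin(t)} = 9·1/(s² + 1) = 9/(s² + 1)

Final answer: 9/(s² + 1)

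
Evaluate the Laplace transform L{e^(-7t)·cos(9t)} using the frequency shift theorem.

Frequency shift: L{e^(at)f(t)} = F(s-a). L{e^(-7t)·cos(9t)} = (s+7)/((s+7)² + 81)

Final answer: (s+7)/((s+7)² + 81)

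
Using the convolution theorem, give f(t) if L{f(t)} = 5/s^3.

5/s^3 = (5/s)·(1/s^2) = L{5}·L{t}. By convolution, f(t) = 5*t = ∫₀ᵗ 5·τ dτ = 5·t²/2

Final answer: 5·t²/2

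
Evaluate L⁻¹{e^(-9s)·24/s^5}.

L⁻¹{24/s^5} = t^4. By the time shift theorem, L⁻¹{e^(-as)F(s)} = u(t-a)f(t-a) with a=9, so L⁻¹{e^(-9s)·24/s^5} = u(t-9)·(t-9)^4

Final answer: u(t-9)·(t-9)^4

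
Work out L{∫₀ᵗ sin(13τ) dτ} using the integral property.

L{∫₀ᵗ f(τ)dτ} = F(s)/s with F(s) = 13/(s² + 169), so the result is (13/(s² + 169))/s = 13/(s(s² + 169))

Final answer: 13/(s(s² + 169))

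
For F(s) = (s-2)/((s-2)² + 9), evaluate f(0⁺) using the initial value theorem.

f(0⁺) = lim_{s→∞} sF(s) = lim_{s→∞} s(s-2)/((s-2)² + 9) = 1

Final answer: 1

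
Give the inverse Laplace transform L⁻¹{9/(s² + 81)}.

L⁻¹{9/(s² + 81)} = sin(9t)

Final answer: sin(9t)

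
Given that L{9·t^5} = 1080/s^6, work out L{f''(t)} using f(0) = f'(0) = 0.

L{f''(t)} = s²F(s) - sf(0) - f'(0) = s²·1080/s^6 - 0 - 0 = 1080/s^4

Final answer: 1080/s^4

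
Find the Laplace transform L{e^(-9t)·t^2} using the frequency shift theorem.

L{e^(at)·t^n} = n!/(s-a)^(n+1), so L{e^(-9t)·t^2} = 2/(s+9)^3

Final answer: 2/(s+9)^3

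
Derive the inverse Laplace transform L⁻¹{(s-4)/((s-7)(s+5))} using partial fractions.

Using partial fractions, f(t) = (3e^(7t) + 9e^(-5t))/12

Final answer: (3e^(7t) + 9e^(-5t))/12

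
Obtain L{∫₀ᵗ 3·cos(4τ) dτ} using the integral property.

L{∫₀ᵗ f(τ)dτ} = F(s)/s with F(s) = 3s/(s² + 16), so the result is (3s/(s² + 16))/s = 3/(s² + 16)

Final answer: 3/(s² + 16)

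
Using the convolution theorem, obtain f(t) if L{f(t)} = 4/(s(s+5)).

4/(s(s+5)) = (4/s)·(1/(s+5)) = L{4}·L{e^(-5t)}. By convolution, f(t) = 4*e^(-5t) = ∫₀ᵗ 4·e^(-5τ) dτ = 4·(1 - e^(-5t))/5

Final answer: 4·(1 - e^(-5t))/5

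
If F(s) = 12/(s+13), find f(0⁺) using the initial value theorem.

f(0⁺) = lim_{s→∞} s·12/(s+13) = lim_{s→∞} 12s/(s+13) = 12

Final answer: 12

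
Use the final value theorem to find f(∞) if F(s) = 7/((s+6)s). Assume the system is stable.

f(∞) = lim_{s→0} sF(s) = lim_{s→0} 7/(s+6) = 7/6

Final answer: 7/6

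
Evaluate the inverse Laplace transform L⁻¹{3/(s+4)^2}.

L⁻¹{n!/(s-a)^(n+1)} = t^n·e^(at) with n=1, a=-4. So L⁻¹{1/(s+4)^2} = t·e^(-4t), and L⁻¹{3/(s+4)^2} = (3/1)·t·e^(-4t) = 3·t·e^(-4t)

Final answer: 3·t·e^(-4t)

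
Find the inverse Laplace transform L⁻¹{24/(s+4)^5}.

L⁻¹{n!/(s-a)^(n+1)} = t^n·e^(at) with n=4, a=-4. So L⁻¹{24/(s+4)^5} = t^4·e^(-4t)

Final answer: t^4·e^(-4t)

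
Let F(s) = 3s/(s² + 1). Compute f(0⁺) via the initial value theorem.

f(0⁺) = lim_{s→∞} s·3s/(s² + 1) = lim_{s→∞} 3s²/(s² + 1) = 3

Final answer: 3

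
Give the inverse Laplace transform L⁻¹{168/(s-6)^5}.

L⁻¹{n!/(s-a)^(n+1)} = t^n·e^(at) with n=4, a=6. So L⁻¹{24/(s-6)^5} = t^4·e^(6t), and L⁻¹{168/(s-6)^5} = (168/24)·t^4·e^(6t) = 7·t^4·e^(6t)

Final answer: 7·t^4·e^(6t)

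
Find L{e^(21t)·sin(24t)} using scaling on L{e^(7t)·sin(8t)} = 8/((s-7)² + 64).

Scaling with a=3: L{e^(21t)·sin(24t)} = (1/3) · 8/((s/3-7)² + 64). Simplifying: 24/((s-21)² + 576)

Final answer: 24/((s-21)² + 576)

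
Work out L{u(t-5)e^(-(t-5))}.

u(t-a)f(t-a) with f(t)=e^(-t). L{e^(-t)} = 1/(s+1). By time shift: e^(-5s)/(s+1)

Final answer: e^(-5s)/(s+1)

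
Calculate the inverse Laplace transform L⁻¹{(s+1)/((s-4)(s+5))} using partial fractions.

Using partial fractions, f(t) = (5e^(4t) + 4e^(-5t))/9

Final answer: (5e^(4t) + 4e^(-5t))/9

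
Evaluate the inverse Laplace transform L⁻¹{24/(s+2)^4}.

L⁻¹{n!/(s-a)^(n+1)} = t^n·e^(at) with n=3, a=-2. So L⁻¹{6/(s+2)^4} = t^3·e^(-2t), and L⁻¹{24/(s+2)^4} = (24/6)·t^3·e^(-2t) = 4·t^3·e^(-2t)

Final answer: 4·t^3·e^(-2t)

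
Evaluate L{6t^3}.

L{t^n} = n!/s^(n+1). So L{6t^3} = 6·3!/s^4 = 36/s^4

Final answer: 36/s^4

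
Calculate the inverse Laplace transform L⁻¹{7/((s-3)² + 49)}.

Using frequency shift, L⁻¹{7/((s-3)² + 49)} = e^(3t)·sin(7t)

Final answer: e^(3t)·sin(7t)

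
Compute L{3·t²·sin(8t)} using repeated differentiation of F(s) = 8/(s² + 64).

F(s) = 8/(s² + 64). F'(s) = -16s/(s² + 64)². F''(s) = -16(64 - 3s²)/(s² + 64)³ = (48s² - 1024)/(s² + 64)³. So L{t²·sin(8t)} = (-1)² F''(s) = (48s² - 1024)/(s² + 64)³. Then L{3·t²·sin(8t)} = 3·(48s² - 1024)/(s² + 64)³ = (144s² - 3072)/(s² + 64)³

Final answer: (144s² - 3072)/(s² + 64)³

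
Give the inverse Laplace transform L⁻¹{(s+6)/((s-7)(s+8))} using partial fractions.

Using partial fractions, f(t) = (13e^(7t) + 2e^(-8t))/15

Final answer: (13e^(7t) + 2e^(-8t))/15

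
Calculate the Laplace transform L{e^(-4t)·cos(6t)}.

L{e^(at)·cos(ωt)} = (s-a)/((s-a)² + ω²), so L{e^(-4t)·cos(6t)} = (s+4)/((s+4)² + 36)

Final answer: (s+4)/((s+4)² + 36)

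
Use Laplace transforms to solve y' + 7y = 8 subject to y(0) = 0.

sY + 7Y = 8/s. Y = 8/(s(s+7)). Partial fractions: Y = 8/7/s - 8/7/(s+7)

Final answer: y(t) = 8/7(1 - e^(-7t))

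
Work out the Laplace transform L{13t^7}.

L{13t^7} = 13 · L{t^7} = 13 · 5040/s^8 = 65520/s^8

Final answer: 65520/s^8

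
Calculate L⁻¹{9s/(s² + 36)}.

This is the form c·s/(s² + a²) with a = 6, c = 9. L⁻¹ = 9·cos(6t)

Final answer: 9·cos(6t)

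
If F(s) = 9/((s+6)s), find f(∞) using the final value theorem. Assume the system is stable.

f(∞) = lim_{s→0} sF(s) = lim_{s→0} 9/(s+6) = 3/2

Final answer: 3/2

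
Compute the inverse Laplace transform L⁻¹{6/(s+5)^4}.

L⁻¹{n!/(s-a)^(n+1)} = t^n·e^(at), so L⁻¹{6/(s+5)^4} = t^3·e^(-5t)

Final answer: t^3·e^(-5t)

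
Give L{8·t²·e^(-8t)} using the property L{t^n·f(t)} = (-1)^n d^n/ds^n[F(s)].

L{e^(-8t)} = 1/(s+8). d/ds[1/(s+8)] = -1/(s+8)². d²/ds²[1/(s+8)] = 2/(s+8)³. So L{t²·e^(-8t)} = (-1)² · 2/(s+8)³ = 2/(s+8)³. Then L{8·t²·e^(-8t)} = 8·2/(s+8)³ = 16/(s+8)³

Final answer: 16/(s+8)³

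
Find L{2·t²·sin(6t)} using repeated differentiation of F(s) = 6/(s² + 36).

F(s) = 6/(s² + 36). F'(s) = -12s/(s² + 36)². F''(s) = -12(36 - 3s²)/(s² + 36)³ = (36s² - 432)/(s² + 36)³. So L{t²·sin(6t)} = (-1)² F''(s) = (36s² - 432)/(s² + 36)³. Then L{2·t²·sin(6t)} = 2·(36s² - 432)/(s² + 36)³ = (72s² - 864)/(s² + 36)³

Final answer: (72s² - 864)/(s² + 36)³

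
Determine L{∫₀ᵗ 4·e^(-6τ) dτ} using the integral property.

L{∫₀ᵗ f(τ)dτ} = F(s)/s with F(s) = 4/(s+6), so L{∫₀ᵗ 4·e^(-6τ) dτ} = 4/(s(s+6))

Final answer: 4/(s(s+6))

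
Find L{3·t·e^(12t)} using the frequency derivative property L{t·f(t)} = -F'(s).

L{e^(12t)} = 1/(s-12). By frequency derivative: L{t·e^(12t)} = -d/ds[1/(s-12)] = -(-1)/(s-12)² = 1/(s-12)². Then L{3·t·e^(12t)} = 3·1/(s-12)² = 3/(s-12)²

Final answer: 3/(s-12)²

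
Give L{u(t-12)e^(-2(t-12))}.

u(t-a)f(t-a) with f(t)=e^(-2t). L{e^(-2t)} = 1/(s+2). By time shift: e^(-12s)/(s+2)

Final answer: e^(-12s)/(s+2)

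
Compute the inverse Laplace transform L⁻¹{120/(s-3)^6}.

L⁻¹{n!/(s-a)^(n+1)} = t^n·e^(at), so L⁻¹{120/(s-3)^6} = t^5·e^(3t)

Final answer: t^5·e^(3t)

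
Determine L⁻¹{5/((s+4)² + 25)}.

Form: b/((s-a)² + b²) → e^(at)sin(bt). With a=-4, b=5

Final answer: e^(-4t)·sin(5t)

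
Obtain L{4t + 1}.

L{4t + 1} = 4·L{t} + L{1} = 4/s² + 1/s

Final answer: 4/s² + 1/s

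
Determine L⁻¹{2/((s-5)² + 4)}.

Form: b/((s-a)² + b²) → e^(at)sin(bt). With a=5, b=2

Final answer: e^(5t)·sin(2t)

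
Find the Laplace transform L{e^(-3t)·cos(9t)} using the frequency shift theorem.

Frequency shift: L{e^(at)f(t)} = F(s-a). L{e^(-3t)·cos(9t)} = (s+3)/((s+3)² + 81)

Final answer: (s+3)/((s+3)² + 81)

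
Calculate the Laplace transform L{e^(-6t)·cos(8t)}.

L{e^(at)·cos(ωt)} = (s-a)/((s-a)² + ω²), so L{e^(-6t)·cos(8t)} = (s+6)/((s+6)² + 64)

Final answer: (s+6)/((s+6)² + 64)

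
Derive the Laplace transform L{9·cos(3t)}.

L{cos(ωt)} = s/(s² + ω²), so L{cos(3t)} = s/(s² + 9). Then L{9·cos(3t)} = 9·s/(s² + 9) = 9s/(s² + 9)

Final answer: 9s/(s² + 9)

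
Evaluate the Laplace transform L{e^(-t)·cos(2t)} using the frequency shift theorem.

Frequency shift: L{e^(at)f(t)} = F(s-a). L{e^(-t)·cos(2t)} = (s+1)/((s+1)² + 4)

Final answer: (s+1)/((s+1)² + 4)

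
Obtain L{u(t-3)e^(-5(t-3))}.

u(t-a)f(t-a) with f(t)=e^(-5t). L{e^(-5t)} = 1/(s+5). By time shift: e^(-3s)/(s+5)

Final answer: e^(-3s)/(s+5)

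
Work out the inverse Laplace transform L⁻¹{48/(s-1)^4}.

L⁻¹{n!/(s-a)^(n+1)} = t^n·e^(at) with n=3, a=1. So L⁻¹{6/(s-1)^4} = t^3·e^t, and L⁻¹{48/(s-1)^4} = (48/6)·t^3·e^t = 8·t^3·e^t

Final answer: 8·t^3·e^t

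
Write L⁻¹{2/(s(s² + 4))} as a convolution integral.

2/(s(s² + 4)) = (1/s)·(2/(s² + 4)) = L{1}·L{sin(2t)}. So f(t) = 1*(sin(2t)) = ∫₀ᵗ sin(2τ) dτ

Final answer: ∫₀ᵗ sin(2τ) dτ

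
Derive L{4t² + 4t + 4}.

L{4t² + 4t + 4} = 4·2/s³ + 4/s² + 4/s = 8/s³ + 4/s² + 4/s

Final answer: 8/s³ + 4/s² + 4/s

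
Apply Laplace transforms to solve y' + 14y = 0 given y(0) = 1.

L{y'} + 14L{y} = 0. sY - 1 + 14Y = 0. Y(s+14) = 1. Y = 1/(s+14)

Final answer: y(t) = e^(-14t)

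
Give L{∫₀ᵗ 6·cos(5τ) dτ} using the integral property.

L{∫₀ᵗ f(τ)dτ} = F(s)/s with F(s) = 6s/(s² + 25), so the result is (6s/(s² + 25))/s = 6/(s² + 25)

Final answer: 6/(s² + 25)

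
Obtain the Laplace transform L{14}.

L{14} = 14 · L{1} = 14/s

Final answer: 14/s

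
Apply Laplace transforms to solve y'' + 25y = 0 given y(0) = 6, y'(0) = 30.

L{y''} + 25L{y} = 0. s²Y - 6s - 30 + 25Y = 0. Y(s² + 25) = 6s + 30. Y = (6s + 30)/(s² + 25). Inverting: y(t) = 6cos(5t) + 6sin(5t)

Final answer: y(t) = 6cos(5t) + 6sin(5t)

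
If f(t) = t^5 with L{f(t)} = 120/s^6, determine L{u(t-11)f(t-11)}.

Time shift theorem: L{u(t-a)f(t-a)} = e^(-as)F(s). Here a=11, F(s) = 120/s^6, so L{u(t-11)f(t-11)} = e^(-11s)·120/s^6

Final answer: e^(-11s)·120/s^6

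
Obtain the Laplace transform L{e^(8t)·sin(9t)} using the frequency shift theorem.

Frequency shift: L{e^(at)f(t)} = F(s-a). L{e^(8t)·sin(9t)} = 9/((s-8)² + 81)

Final answer: 9/((s-8)² + 81)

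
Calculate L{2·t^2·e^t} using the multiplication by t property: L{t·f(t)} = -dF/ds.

Using L{t^n·e^(at)} = n!/(s-a)^(n+1), L{t^2·e^t} = 2/(s-1)^3, so L{2·t^2·e^t} = 2·2/(s-1)^3 = 4/(s-1)^3

Final answer: 4/(s-1)^3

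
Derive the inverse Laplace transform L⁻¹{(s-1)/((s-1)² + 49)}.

Using frequency shift, L⁻¹{(s-1)/((s-1)² + 49)} = e^t·cos(7t)

Final answer: e^t·cos(7t)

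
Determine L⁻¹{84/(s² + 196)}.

This is the form c·a/(s² + a²) with a = 14, c = 6. L⁻¹ = 6·sin(14t)

Final answer: 6·sin(14t)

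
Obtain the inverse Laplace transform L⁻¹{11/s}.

L⁻¹{c/s} = c, so L⁻¹{11/s} = 11

Final answer: 11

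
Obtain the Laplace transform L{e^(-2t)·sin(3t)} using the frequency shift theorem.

Frequency shift: L{e^(at)f(t)} = F(s-a). L{e^(-2t)·sin(3t)} = 3/((s+2)² + 9)

Final answer: 3/((s+2)² + 9)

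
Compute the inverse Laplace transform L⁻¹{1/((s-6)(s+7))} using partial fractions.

Decompose: A/(s-6) + B/(s+7). A = 1/13, B = -1/13. f(t) = (e^(6t) - e^(-7t))/13

Final answer: (e^(6t) - e^(-7t))/13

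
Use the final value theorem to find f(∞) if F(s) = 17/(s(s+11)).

f(∞) = lim_{s→0} s·17/(s(s+11)) = lim_{s→0} 17/(s+11) = 17/11 = 17/11

Final answer: 17/11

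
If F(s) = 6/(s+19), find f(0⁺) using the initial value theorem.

f(0⁺) = lim_{s→∞} s·6/(s+19) = lim_{s→∞} 6s/(s+19) = 6

Final answer: 6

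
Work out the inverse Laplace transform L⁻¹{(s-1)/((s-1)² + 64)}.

Using frequency shift, L⁻¹{(s-1)/((s-1)² + 64)} = e^t·cos(8t)

Final answer: e^t·cos(8t)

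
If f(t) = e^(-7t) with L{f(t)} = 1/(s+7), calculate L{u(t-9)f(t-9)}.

Time shift theorem: L{u(t-a)f(t-a)} = e^(-as)F(s). Here a=9, F(s) = 1/(s+7), so L{u(t-9)f(t-9)} = e^(-9s)·1/(s+7)

Final answer: e^(-9s)·1/(s+7)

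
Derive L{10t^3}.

L{t^n} = n!/s^(n+1). So L{10t^3} = 10·3!/s^4 = 60/s^4

Final answer: 60/s^4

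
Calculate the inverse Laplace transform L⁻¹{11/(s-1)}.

L⁻¹{1/(s-a)} = e^(at), so L⁻¹{1/(s-1)} = e^t, and L⁻¹{11/(s-1)} = 11·e^t

Final answer: 11·e^t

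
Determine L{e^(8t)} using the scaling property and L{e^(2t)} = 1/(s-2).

Using L{f(at)} = (1/a)F(s/a) with a=4 and f(t) = e^(2t): L{e^(8t)} = (1/4) · 1/((s/4)-2) = (1/4) · 4/(s-8) = 1/(s-8)

Final answer: 1/(s-8)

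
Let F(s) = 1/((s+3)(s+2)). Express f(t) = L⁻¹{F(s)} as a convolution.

1/((s+3)(s+2)) = (1/(s+3))·(1/(s+2)) = L{e^(-3t)}·L{e^(-2t)}. So f(t) = e^(-3t)*e^(-2t) = ∫₀ᵗ e^(-3τ)·e^(-2(t-τ)) dτ

Final answer: ∫₀ᵗ e^(-3τ)·e^(-2(t-τ)) dτ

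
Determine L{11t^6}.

L{t^n} = n!/s^(n+1). So L{11t^6} = 11·6!/s^7 = 7920/s^7

Final answer: 7920/s^7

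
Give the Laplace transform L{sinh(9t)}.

L{sinh(ωt)} = ω/(s² - ω²), so L{sinh(9t)} = 9/(s² - 81)

Final answer: 9/(s² - 81)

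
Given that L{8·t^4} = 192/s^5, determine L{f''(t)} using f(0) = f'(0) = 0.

L{f''(t)} = s²F(s) - sf(0) - f'(0) = s²·192/s^5 - 0 - 0 = 192/s^3

Final answer: 192/s^3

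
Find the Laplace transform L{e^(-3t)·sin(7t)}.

L{e^(at)·sin(ωt)} = ω/((s-a)² + ω²), so L{e^(-3t)·sin(7t)} = 7/((s+3)² + 49)

Final answer: 7/((s+3)² + 49)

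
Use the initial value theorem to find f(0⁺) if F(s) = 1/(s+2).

f(0⁺) = lim_{s→∞} s·1/(s+2) = lim_{s→∞} s/(s+2) = 1

Final answer: 1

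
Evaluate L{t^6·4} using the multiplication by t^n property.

L{4} = 4/s. d^1/ds^1[1/s] = -1/s². d^2/ds^2[1/s] = 2/s^3. d^3/ds^3[1/s] = -6/s^4. d^4/ds^4[1/s] = 24/s^5. d^5/ds^5[1/s] = -120/s^6. d^6/ds^6[1/s] = 720/s^7. So L{t^6} = (-1)^{6}·720/s^7 = 720/s^7. Then L{t^6·4} = 4·720/s^7 = 2880/s^7

Final answer: 2880/s^7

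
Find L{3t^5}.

L{t^n} = n!/s^(n+1). So L{3t^5} = 3·5!/s^6 = 360/s^6

Final answer: 360/s^6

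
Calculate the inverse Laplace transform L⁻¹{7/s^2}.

L⁻¹{n!/s^(n+1)} = t^n with n=1. So L⁻¹{1/s^2} = t, and L⁻¹{7/s^2} = (7/1)·t = 7·t

Final answer: 7·t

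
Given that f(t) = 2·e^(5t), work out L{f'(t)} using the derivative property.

f(0) = 2, F(s) = 2/(s-5). L{f'(t)} = s·F(s) - f(0) = 2s/(s-5) - 2 = (2s - 2(s-5))/(s-5) = 10/(s-5)

Final answer: 10/(s-5)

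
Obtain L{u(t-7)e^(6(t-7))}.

u(t-a)f(t-a) with f(t)=e^(6t). L{e^(6t)} = 1/(s-6). By time shift: e^(-7s)/(s-6)

Final answer: e^(-7s)/(s-6)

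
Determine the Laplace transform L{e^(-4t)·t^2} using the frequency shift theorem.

L{e^(at)·t^n} = n!/(s-a)^(n+1), so L{e^(-4t)·t^2} = 2/(s+4)^3

Final answer: 2/(s+4)^3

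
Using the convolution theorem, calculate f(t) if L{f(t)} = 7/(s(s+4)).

7/(s(s+4)) = (7/s)·(1/(s+4)) = L{7}·L{e^(-4t)}. By convolution, f(t) = 7*e^(-4t) = ∫₀ᵗ 7·e^(-4τ) dτ = 7·(1 - e^(-4t))/4

Final answer: 7·(1 - e^(-4t))/4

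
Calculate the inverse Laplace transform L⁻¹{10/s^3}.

L⁻¹{n!/s^(n+1)} = t^n with n=2. So L⁻¹{2/s^3} = t^2, and L⁻¹{10/s^3} = (10/2)·t^2 = 5·t^2

Final answer: 5·t^2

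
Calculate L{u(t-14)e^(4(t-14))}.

u(t-a)f(t-a) with f(t)=e^(4t). L{e^(4t)} = 1/(s-4). By time shift: e^(-14s)/(s-4)

Final answer: e^(-14s)/(s-4)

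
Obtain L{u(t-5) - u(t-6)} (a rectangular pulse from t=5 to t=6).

L{u(t-a)} = e^(-as)/s. L{u(t-5) - u(t-6)} = (e^(-5s) - e^(-6s))/s

Final answer: (e^(-5s) - e^(-6s))/s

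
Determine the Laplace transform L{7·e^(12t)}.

L{e^(at)} = 1/(s-a), so L{e^(12t)} = 1/(s-12). Then L{7·e^(12t)} = 7/(s-12)

Final answer: 7/(s-12)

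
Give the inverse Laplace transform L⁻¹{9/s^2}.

L⁻¹{n!/s^(n+1)} = t^n with n=1. So L⁻¹{1/s^2} = t, and L⁻¹{9/s^2} = (9/1)·t = 9·t

Final answer: 9·t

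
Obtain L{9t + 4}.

L{9t + 4} = 9·L{t} + 4·L{1} = 9/s² + 4/s

Final answer: 9/s² + 4/s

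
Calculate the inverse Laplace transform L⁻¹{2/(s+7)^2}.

L⁻¹{n!/(s-a)^(n+1)} = t^n·e^(at) with n=1, a=-7. So L⁻¹{1/(s+7)^2} = t·e^(-7t), and L⁻¹{2/(s+7)^2} = (2/1)·t·e^(-7t) = 2·t·e^(-7t)

Final answer: 2·t·e^(-7t)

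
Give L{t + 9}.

L{t + 9} = L{t} + 9·L{1} = 1/s² + 9/s

Final answer: 1/s² + 9/s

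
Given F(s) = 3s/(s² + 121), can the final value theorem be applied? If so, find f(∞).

The final value theorem requires all poles of sF(s) in the left half-plane. sF(s) = 3s²/(s² + 121) has poles at s = ±11i (imaginary axis). Theorem does NOT apply (oscillatory system).

Final answer: Not applicable (oscillatory)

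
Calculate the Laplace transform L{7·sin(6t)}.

L{sin(ωt)} = ω/(s² + ω²), so L{sin(6t)} = 6/(s² + 36). Then L{7·sin(6t)} = 7·6/(s² + 36) = 42/(s² + 36)

Final answer: 42/(s² + 36)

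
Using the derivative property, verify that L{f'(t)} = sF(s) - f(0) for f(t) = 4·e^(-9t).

f'(t) = -36e^(-9t). Direct: L{f'(t)} = -36/(s+9). Property: s·4/(s+9) - 4 = (4s - 4(s+9))/(s+9) = -36/(s+9). ✓

Final answer: -36/(s+9)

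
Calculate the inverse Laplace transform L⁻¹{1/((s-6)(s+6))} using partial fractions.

Decompose: A/(s-6) + B/(s+6). A = 1/12, B = -1/12. f(t) = (e^(6t) - e^(-6t))/12

Final answer: (e^(6t) - e^(-6t))/12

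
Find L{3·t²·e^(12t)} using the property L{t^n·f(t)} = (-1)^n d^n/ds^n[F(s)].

L{e^(12t)} = 1/(s-12). d/ds[1/(s-12)] = -1/(s-12)². d²/ds²[1/(s-12)] = 2/(s-12)³. So L{t²·e^(12t)} = (-1)² · 2/(s-12)³ = 2/(s-12)³. Then L{3·t²·e^(12t)} = 3·2/(s-12)³ = 6/(s-12)³

Final answer: 6/(s-12)³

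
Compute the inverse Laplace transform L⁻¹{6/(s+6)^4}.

L⁻¹{n!/(s-a)^(n+1)} = t^n·e^(at), so L⁻¹{6/(s+6)^4} = t^3·e^(-6t)

Final answer: t^3·e^(-6t)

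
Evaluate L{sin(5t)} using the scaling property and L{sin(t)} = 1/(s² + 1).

Using L{f(at)} = (1/a)F(s/a) with a=5: L{sin(5t)} = (1/5) · 1/((s/5)² + 1) = (1/5) · 1·25/(s² + 25) = 5/(s² + 25)

Final answer: 5/(s² + 25)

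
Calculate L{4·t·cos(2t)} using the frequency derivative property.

L{cos(2t)} = s/(s² + 4). Derivative: d/ds[s/(s² + 4)] = [(s² + 4) - s·2s]/(s² + 4)² = (4 - s²)/(s² + 4)². So L{t·cos(2t)} = -F'(s) = (s² - 4)/(s² + 4)². Then L{4·t·cos(2t)} = 4·(s² - 4)/(s² + 4)²

Final answer: 4·(s² - 4)/(s² + 4)²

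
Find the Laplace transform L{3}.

L{3} = 3 · L{1} = 3/s

Final answer: 3/s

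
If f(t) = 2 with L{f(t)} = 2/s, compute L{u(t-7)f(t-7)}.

Time shift theorem: L{u(t-a)f(t-a)} = e^(-as)F(s). Here a=7, F(s) = 2/s, so L{u(t-7)f(t-7)} = e^(-7s)·2/s

Final answer: e^(-7s)·2/s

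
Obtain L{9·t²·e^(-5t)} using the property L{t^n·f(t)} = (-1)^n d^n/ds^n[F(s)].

L{e^(-5t)} = 1/(s+5). d/ds[1/(s+5)] = -1/(s+5)². d²/ds²[1/(s+5)] = 2/(s+5)³. So L{t²·e^(-5t)} = (-1)² · 2/(s+5)³ = 2/(s+5)³. Then L{9·t²·e^(-5t)} = 9·2/(s+5)³ = 18/(s+5)³

Final answer: 18/(s+5)³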